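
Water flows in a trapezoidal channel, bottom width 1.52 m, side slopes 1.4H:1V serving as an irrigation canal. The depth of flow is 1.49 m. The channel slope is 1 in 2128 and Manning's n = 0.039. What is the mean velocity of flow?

V = 0.482 m/s

With bottom width b = 1.52 m and side slope z = 1.4: A = (b + zy)y = (1.52 + 1.4×1.49)×1.49 = 5.373 m²; P = b + 2y√(1+z²) = 1.52 + 2×1.49×1.72 = 6.647 m.
Hydraulic radius R = A/P = 5.373/6.647 = 0.8083 m.
From Manning's equation, V = (1/n) R^(2/3) S^(1/2) = (1/0.039) × 0.8083^(2/3) × 0.0004699^(1/2) = 0.482 m/s.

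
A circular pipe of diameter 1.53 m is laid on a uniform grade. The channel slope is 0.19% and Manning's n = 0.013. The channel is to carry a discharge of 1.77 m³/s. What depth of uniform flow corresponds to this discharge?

Manning's equation rearranged: A R^(2/3) = nQ / (1·√S) = 0.013 × 1.77 / (√0.0019) = 0.5279.
At y = 0.891 m: A R^(2/3) = 0.6215 — high.
At y = 0.622 m: A R^(2/3) = 0.3363 — low.
At y = 0.805 m: A R^(2/3) = 0.5276 — ≈ 0.5279.

y_n = 0.805 m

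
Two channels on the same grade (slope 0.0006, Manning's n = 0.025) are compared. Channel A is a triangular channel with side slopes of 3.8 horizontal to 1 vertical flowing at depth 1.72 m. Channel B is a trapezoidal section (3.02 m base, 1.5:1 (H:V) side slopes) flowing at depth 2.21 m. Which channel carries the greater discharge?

channel B

Channel A: For a triangular section with side slope z = 3.8: A = zy² = 3.8×1.72² = 11.24 m²; P = 2y√(1+z²) = 2×1.72×3.929 = 13.52 m. Hydraulic radius R = A/P = 11.24/13.52 = 0.8317 m. Q_A = (1/0.025)·11.24·0.8317^(2/3)·√0.0006 = 9.741 m³/s.
Channel B: With bottom width b = 3.02 m and side slope z = 1.5: A = (b + zy)y = (3.02 + 1.5×2.21)×2.21 = 14 m²; P = b + 2y√(1+z²) = 3.02 + 2×2.21×1.803 = 10.99 m. Hydraulic radius R = A/P = 14/10.99 = 1.274 m. Q_B = (1/0.025)·14·1.274^(2/3)·√0.0006 = 16.12 m³/s.
Q_A = 9.741 m³/s vs Q_B = 16.12 m³/s, so channel B carries more.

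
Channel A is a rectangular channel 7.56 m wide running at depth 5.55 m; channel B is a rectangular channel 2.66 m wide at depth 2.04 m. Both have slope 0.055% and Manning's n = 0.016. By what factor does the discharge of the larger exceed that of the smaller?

Channel A: Flow area A = b·y = 7.56 × 5.55 = 41.96 m². Wetted perimeter P = b + 2y = 7.56 + 2×5.55 = 18.66 m. Hydraulic radius R = A/P = 41.96/18.66 = 2.249 m. Q_A = (1/0.016)·41.96·2.249^(2/3)·√0.00055 = 105.6 m³/s.
Channel B: Flow area A = b·y = 2.66 × 2.04 = 5.426 m². Wetted perimeter P = b + 2y = 2.66 + 2×2.04 = 6.74 m. Hydraulic radius R = A/P = 5.426/6.74 = 0.8051 m. Q_B = (1/0.016)·5.426·0.8051^(2/3)·√0.00055 = 6.883 m³/s.
The larger discharge is 105.6 m³/s and the smaller is 6.883 m³/s; the ratio is 15.3.

15.3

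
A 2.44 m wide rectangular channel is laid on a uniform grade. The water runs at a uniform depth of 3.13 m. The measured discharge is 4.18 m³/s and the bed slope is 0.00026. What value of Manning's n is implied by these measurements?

n = 0.027

Flow area A = b·y = 2.44 × 3.13 = 7.637 m². Wetted perimeter P = b + 2y = 2.44 + 2×3.13 = 8.7 m.
Hydraulic radius R = A/P = 7.637/8.7 = 0.8778 m.
Rearranging Manning's equation: n = (1/Q) A R^(2/3) S^(1/2) = (1/4.18) × 7.637 × 0.8778^(2/3) × √0.00026 = 0.027.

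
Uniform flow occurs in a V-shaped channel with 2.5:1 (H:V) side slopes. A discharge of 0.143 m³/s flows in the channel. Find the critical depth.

y_c = 0.232 m

At critical depth, Q² T / (g A³) = 1, i.e. A³/T = Q²/g = 0.143²/9.81 = 0.002085.
Trying y = 0.266 m: A³/T = 0.004162 — high.
Trying y = 0.174 m: A³/T = 0.0004984 — low.
Trying y = 0.232 m: A³/T = 0.0021 — close enough.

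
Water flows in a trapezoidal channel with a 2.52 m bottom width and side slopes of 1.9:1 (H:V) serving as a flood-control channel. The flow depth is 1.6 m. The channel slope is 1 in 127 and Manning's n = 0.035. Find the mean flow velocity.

V = 2.45 m/s

With bottom width b = 2.52 m and side slope z = 1.9: A = (b + zy)y = (2.52 + 1.9×1.6)×1.6 = 8.896 m²; P = b + 2y√(1+z²) = 2.52 + 2×1.6×2.147 = 9.391 m.
Hydraulic radius R = A/P = 8.896/9.391 = 0.9473 m.
From Manning's equation, V = (1/n) R^(2/3) S^(1/2) = (1/0.035) × 0.9473^(2/3) × 0.007874^(1/2) = 2.45 m/s.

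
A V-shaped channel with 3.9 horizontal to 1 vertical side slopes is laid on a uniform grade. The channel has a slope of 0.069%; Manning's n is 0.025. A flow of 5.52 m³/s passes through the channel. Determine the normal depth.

y_n = 1.34 m

Manning's equation rearranged: A R^(2/3) = nQ / (1·√S) = 0.025 × 5.52 / (√0.00069) = 5.254.
Try y = 1.51 m: A R^(2/3) = 7.218 — high.
Try y = 1.01 m: A R^(2/3) = 2.47 — low.
Try y = 1.34 m: A R^(2/3) = 5.249 — ≈ 5.254.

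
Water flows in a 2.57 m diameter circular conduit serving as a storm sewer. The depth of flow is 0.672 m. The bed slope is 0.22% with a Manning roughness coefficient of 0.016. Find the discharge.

Q = 1.7 m³/s

For a circular section of diameter D = 2.57 m at depth y = 0.672 m, the central angle is θ = 2 arccos(1 − 2y/D) = 2.147 rad. Then A = (D²/8)(θ − sin θ) = 1.08 m² and P = Dθ/2 = 2.759 m.
Hydraulic radius R = A/P = 1.08/2.759 = 0.3916 m.
Manning's equation: Q = (1/n) A R^(2/3) S^(1/2) = (1/0.016) × 1.08 × 0.3916^(2/3) × 0.0022^(1/2) = 1.7 m³/s.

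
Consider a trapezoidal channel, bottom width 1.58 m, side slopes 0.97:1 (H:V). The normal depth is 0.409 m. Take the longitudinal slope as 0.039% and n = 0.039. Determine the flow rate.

Q = 0.182 m³/s

With bottom width b = 1.58 m and side slope z = 0.97: A = (b + zy)y = (1.58 + 0.97×0.409)×0.409 = 0.8085 m²; P = b + 2y√(1+z²) = 1.58 + 2×0.409×1.393 = 2.72 m.
Hydraulic radius R = A/P = 0.8085/2.72 = 0.2973 m.
Manning's equation: Q = (1/n) A R^(2/3) S^(1/2) = (1/0.039) × 0.8085 × 0.2973^(2/3) × 0.00039^(1/2) = 0.182 m³/s.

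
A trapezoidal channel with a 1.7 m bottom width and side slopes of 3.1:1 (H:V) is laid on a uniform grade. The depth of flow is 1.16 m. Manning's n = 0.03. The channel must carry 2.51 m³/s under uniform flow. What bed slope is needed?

With bottom width b = 1.7 m and side slope z = 3.1: A = (b + zy)y = (1.7 + 3.1×1.16)×1.16 = 6.143 m²; P = b + 2y√(1+z²) = 1.7 + 2×1.16×3.257 = 9.257 m.
Hydraulic radius R = A/P = 6.143/9.257 = 0.6636 m.
From Manning's equation, S = [nQ / (1 A R^(2/3))]² = [0.03 × 2.51 / (1 × 6.143 × 0.6636^(2/3))]² = 0.00026.

S = 0.00026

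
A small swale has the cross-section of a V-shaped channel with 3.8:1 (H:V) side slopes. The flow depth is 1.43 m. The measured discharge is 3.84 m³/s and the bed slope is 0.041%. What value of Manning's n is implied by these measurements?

For a triangular section with side slope z = 3.8: A = zy² = 3.8×1.43² = 7.771 m²; P = 2y√(1+z²) = 2×1.43×3.929 = 11.24 m.
Hydraulic radius R = A/P = 7.771/11.24 = 0.6915 m.
Rearranging Manning's equation: n = (1/Q) A R^(2/3) S^(1/2) = (1/3.84) × 7.771 × 0.6915^(2/3) × √0.00041 = 0.032.

n = 0.032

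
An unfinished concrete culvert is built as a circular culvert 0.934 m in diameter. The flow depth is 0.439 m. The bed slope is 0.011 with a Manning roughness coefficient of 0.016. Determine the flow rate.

Q = 0.766 m³/s

For a circular section of diameter D = 0.934 m at depth y = 0.439 m, the central angle is θ = 2 arccos(1 − 2y/D) = 3.022 rad. Then A = (D²/8)(θ − sin θ) = 0.3164 m² and P = Dθ/2 = 1.411 m.
Hydraulic radius R = A/P = 0.3164/1.411 = 0.2243 m.
Manning's equation: Q = (1/n) A R^(2/3) S^(1/2) = (1/0.016) × 0.3164 × 0.2243^(2/3) × 0.011^(1/2) = 0.766 m³/s.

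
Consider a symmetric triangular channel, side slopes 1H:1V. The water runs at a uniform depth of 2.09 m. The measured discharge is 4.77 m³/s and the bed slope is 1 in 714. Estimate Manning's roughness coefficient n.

n = 0.028

For a triangular section with side slope z = 1: A = zy² = 1×2.09² = 4.368 m²; P = 2y√(1+z²) = 2×2.09×1.414 = 5.911 m.
Hydraulic radius R = A/P = 4.368/5.911 = 0.7389 m.
Rearranging Manning's equation: n = (1/Q) A R^(2/3) S^(1/2) = (1/4.77) × 4.368 × 0.7389^(2/3) × √0.001401 = 0.028.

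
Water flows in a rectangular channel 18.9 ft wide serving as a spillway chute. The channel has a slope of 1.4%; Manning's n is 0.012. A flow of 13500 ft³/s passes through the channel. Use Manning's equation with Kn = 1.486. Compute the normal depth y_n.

y_n = 15.1 ft

Manning's equation rearranged: A R^(2/3) = nQ / (1.486·√S) = 0.012 × 13500 / (1.486 × √0.014) = 921.4.
At y = 10.6 ft: A R^(2/3) = 585.5 — too small.
At y = 17.2 ft: A R^(2/3) = 1085 — too large.
At y = 15.1 ft: A R^(2/3) = 922.6 — matches.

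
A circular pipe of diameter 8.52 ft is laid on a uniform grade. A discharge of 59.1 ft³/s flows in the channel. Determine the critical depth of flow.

y_c = 1.85 ft

At critical depth, Q² T / (g A³) = 1, i.e. A³/T = Q²/g = 59.1²/32.2 = 108.5.
Trying y = 2.37 ft: A³/T = 284.3 — high.
Trying y = 1.61 ft: A³/T = 62.82 — low.
Trying y = 1.85 ft: A³/T = 108.3 — close enough.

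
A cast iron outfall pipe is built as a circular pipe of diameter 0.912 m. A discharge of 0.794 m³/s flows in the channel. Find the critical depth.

y_c = 0.522 m

At critical depth, Q² T / (g A³) = 1, i.e. A³/T = Q²/g = 0.794²/9.81 = 0.06426.
Try y = 0.421 m: A³/T = 0.02816 — low.
Try y = 0.522 m: A³/T = 0.06403 — matches.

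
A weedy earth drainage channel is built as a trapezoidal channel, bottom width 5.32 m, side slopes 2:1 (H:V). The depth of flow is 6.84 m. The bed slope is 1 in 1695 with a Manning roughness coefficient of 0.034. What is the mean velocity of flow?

V = 1.68 m/s

With bottom width b = 5.32 m and side slope z = 2: A = (b + zy)y = (5.32 + 2×6.84)×6.84 = 130 m²; P = b + 2y√(1+z²) = 5.32 + 2×6.84×2.236 = 35.91 m.
Hydraulic radius R = A/P = 130/35.91 = 3.619 m.
From Manning's equation, V = (1/n) R^(2/3) S^(1/2) = (1/0.034) × 3.619^(2/3) × 0.00059^(1/2) = 1.68 m/s.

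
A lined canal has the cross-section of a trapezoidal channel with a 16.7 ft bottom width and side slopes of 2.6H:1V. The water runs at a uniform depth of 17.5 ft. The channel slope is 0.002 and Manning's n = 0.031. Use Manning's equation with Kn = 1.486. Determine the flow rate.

With bottom width b = 16.7 ft and side slope z = 2.6: A = (b + zy)y = (16.7 + 2.6×17.5)×17.5 = 1088 ft²; P = b + 2y√(1+z²) = 16.7 + 2×17.5×2.786 = 114.2 ft.
Hydraulic radius R = A/P = 1088/114.2 = 9.532 ft.
Manning's equation: Q = (1.486/n) A R^(2/3) S^(1/2) = (1.486/0.031) × 1088 × 9.532^(2/3) × 0.002^(1/2) = 10500 ft³/s.

Q = 10500 ft³/s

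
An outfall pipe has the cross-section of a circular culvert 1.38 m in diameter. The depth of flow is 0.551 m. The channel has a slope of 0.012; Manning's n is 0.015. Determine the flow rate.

Q = 1.8 m³/s

For a circular section of diameter D = 1.38 m at depth y = 0.551 m, the central angle is θ = 2 arccos(1 − 2y/D) = 2.736 rad. Then A = (D²/8)(θ − sin θ) = 0.5573 m² and P = Dθ/2 = 1.888 m.
Hydraulic radius R = A/P = 0.5573/1.888 = 0.2952 m.
Manning's equation: Q = (1/n) A R^(2/3) S^(1/2) = (1/0.015) × 0.5573 × 0.2952^(2/3) × 0.012^(1/2) = 1.8 m³/s.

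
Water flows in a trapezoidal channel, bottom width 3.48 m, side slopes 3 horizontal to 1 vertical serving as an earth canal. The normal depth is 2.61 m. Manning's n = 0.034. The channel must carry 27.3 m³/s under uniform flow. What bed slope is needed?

With bottom width b = 3.48 m and side slope z = 3: A = (b + zy)y = (3.48 + 3×2.61)×2.61 = 29.52 m²; P = b + 2y√(1+z²) = 3.48 + 2×2.61×3.162 = 19.99 m.
Hydraulic radius R = A/P = 29.52/19.99 = 1.477 m.
From Manning's equation, S = [nQ / (1 A R^(2/3))]² = [0.034 × 27.3 / (1 × 29.52 × 1.477^(2/3))]² = 0.000588.

S = 0.000588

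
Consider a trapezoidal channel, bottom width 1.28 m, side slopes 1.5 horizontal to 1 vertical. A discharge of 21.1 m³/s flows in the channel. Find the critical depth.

y_c = 1.72 m

At critical depth, Q² T / (g A³) = 1, i.e. A³/T = Q²/g = 21.1²/9.81 = 45.38.
At y = 1.21 m: A³/T = 10.7 — too small.
At y = 2 m: A³/T = 86.16 — too large.
At y = 1.72 m: A³/T = 45.44 — ≈ 45.38.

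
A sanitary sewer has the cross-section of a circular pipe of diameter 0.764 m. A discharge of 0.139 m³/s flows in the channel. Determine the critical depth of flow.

y_c = 0.222 m

At critical depth, Q² T / (g A³) = 1, i.e. A³/T = Q²/g = 0.139²/9.81 = 0.00197.
Trying y = 0.28 m: A³/T = 0.004791 — over.
Trying y = 0.222 m: A³/T = 0.001953 — close enough.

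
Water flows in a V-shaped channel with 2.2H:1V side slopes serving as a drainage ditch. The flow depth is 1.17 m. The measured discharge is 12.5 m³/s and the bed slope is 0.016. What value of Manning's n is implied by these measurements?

For a triangular section with side slope z = 2.2: A = zy² = 2.2×1.17² = 3.012 m²; P = 2y√(1+z²) = 2×1.17×2.417 = 5.655 m.
Hydraulic radius R = A/P = 3.012/5.655 = 0.5326 m.
Rearranging Manning's equation: n = (1/Q) A R^(2/3) S^(1/2) = (1/12.5) × 3.012 × 0.5326^(2/3) × √0.016 = 0.02.

n = 0.02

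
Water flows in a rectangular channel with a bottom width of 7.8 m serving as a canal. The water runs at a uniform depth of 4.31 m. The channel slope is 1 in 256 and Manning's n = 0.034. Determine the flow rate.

Flow area A = b·y = 7.8 × 4.31 = 33.62 m². Wetted perimeter P = b + 2y = 7.8 + 2×4.31 = 16.42 m.
Hydraulic radius R = A/P = 33.62/16.42 = 2.047 m.
Manning's equation: Q = (1/n) A R^(2/3) S^(1/2) = (1/0.034) × 33.62 × 2.047^(2/3) × 0.003906^(1/2) = 99.6 m³/s.

Q = 99.6 m³/s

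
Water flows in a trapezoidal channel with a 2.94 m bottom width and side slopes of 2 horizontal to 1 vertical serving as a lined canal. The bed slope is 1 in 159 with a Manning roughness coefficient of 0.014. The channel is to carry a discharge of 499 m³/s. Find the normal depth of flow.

y_n = 4.37 m

Manning's equation rearranged: A R^(2/3) = nQ / (1·√S) = 0.014 × 499 / (√0.006289) = 88.09.
Trying y = 4.96 m: A R^(2/3) = 118.7 — over.
Trying y = 3.52 m: A R^(2/3) = 53.52 — short.
Trying y = 4.37 m: A R^(2/3) = 88.17 — ≈ 88.09.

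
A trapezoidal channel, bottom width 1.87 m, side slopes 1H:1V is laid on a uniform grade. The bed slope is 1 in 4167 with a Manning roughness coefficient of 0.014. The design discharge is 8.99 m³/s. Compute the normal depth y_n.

Manning's equation rearranged: A R^(2/3) = nQ / (1·√S) = 0.014 × 8.99 / (√0.00024) = 8.125.
At y = 2.21 m: A R^(2/3) = 9.668 — high.
At y = 1.69 m: A R^(2/3) = 5.628 — low.
At y = 2.03 m: A R^(2/3) = 8.127 — close enough.

y_n = 2.03 m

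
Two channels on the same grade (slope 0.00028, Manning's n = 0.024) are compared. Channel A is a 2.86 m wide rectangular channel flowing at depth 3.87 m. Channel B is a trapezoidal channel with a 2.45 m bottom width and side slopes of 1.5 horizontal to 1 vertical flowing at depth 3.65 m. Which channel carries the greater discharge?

Channel A: Flow area A = b·y = 2.86 × 3.87 = 11.07 m². Wetted perimeter P = b + 2y = 2.86 + 2×3.87 = 10.6 m. Hydraulic radius R = A/P = 11.07/10.6 = 1.044 m. Q_A = (1/0.024)·11.07·1.044^(2/3)·√0.00028 = 7.943 m³/s.
Channel B: With bottom width b = 2.45 m and side slope z = 1.5: A = (b + zy)y = (2.45 + 1.5×3.65)×3.65 = 28.93 m²; P = b + 2y√(1+z²) = 2.45 + 2×3.65×1.803 = 15.61 m. Hydraulic radius R = A/P = 28.93/15.61 = 1.853 m. Q_B = (1/0.024)·28.93·1.853^(2/3)·√0.00028 = 30.43 m³/s.
Q_A = 7.943 m³/s vs Q_B = 30.43 m³/s, so channel B carries more.

channel B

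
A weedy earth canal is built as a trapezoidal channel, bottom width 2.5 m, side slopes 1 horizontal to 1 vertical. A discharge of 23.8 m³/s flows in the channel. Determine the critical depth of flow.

y_c = 1.67 m

At critical depth, Q² T / (g A³) = 1, i.e. A³/T = Q²/g = 23.8²/9.81 = 57.74.
Try y = 1.9 m: A³/T = 92.74 — too large.
Try y = 1.49 m: A³/T = 38.34 — too small.
Try y = 1.67 m: A³/T = 57.83 — close enough.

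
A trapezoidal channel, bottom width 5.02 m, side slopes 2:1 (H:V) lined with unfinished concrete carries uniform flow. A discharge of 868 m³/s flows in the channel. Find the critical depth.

At critical depth, Q² T / (g A³) = 1, i.e. A³/T = Q²/g = 868²/9.81 = 76800.
Try y = 6.4 m: A³/T = 48450 — low.
Try y = 7.7 m: A³/T = 108500 — high.
Try y = 7.12 m: A³/T = 76980 — ≈ 76800.

y_c = 7.12 m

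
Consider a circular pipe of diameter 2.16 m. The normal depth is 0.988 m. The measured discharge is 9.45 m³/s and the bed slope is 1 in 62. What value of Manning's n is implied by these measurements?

n = 0.014

For a circular section of diameter D = 2.16 m at depth y = 0.988 m, the central angle is θ = 2 arccos(1 − 2y/D) = 2.971 rad. Then A = (D²/8)(θ − sin θ) = 1.634 m² and P = Dθ/2 = 3.209 m.
Hydraulic radius R = A/P = 1.634/3.209 = 0.5091 m.
Rearranging Manning's equation: n = (1/Q) A R^(2/3) S^(1/2) = (1/9.45) × 1.634 × 0.5091^(2/3) × √0.01613 = 0.014.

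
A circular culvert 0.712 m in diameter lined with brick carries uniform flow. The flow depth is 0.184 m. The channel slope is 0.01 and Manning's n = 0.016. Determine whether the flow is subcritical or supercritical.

supercritical

For a circular section of diameter D = 0.712 m at depth y = 0.184 m, the central angle is θ = 2 arccos(1 − 2y/D) = 2.133 rad. Then A = (D²/8)(θ − sin θ) = 0.08156 m² and P = Dθ/2 = 0.7594 m.
Hydraulic radius R = A/P = 0.08156/0.7594 = 0.1074 m.
V = (1/n) R^(2/3) √S = (1/0.016) × 0.1074^(2/3) × √0.01 = 1.412 m/s. Hydraulic depth D_h = A/T = 0.08156/0.6234 = 0.1308 m.
Froude number Fr = V/√(g·D_h) = 1.412/√(9.81×0.1308) = 1.25, which is greater than 1, so the flow is supercritical.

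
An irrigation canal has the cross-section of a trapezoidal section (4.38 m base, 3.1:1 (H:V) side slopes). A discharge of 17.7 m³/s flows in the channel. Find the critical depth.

y_c = 0.943 m

At critical depth, Q² T / (g A³) = 1, i.e. A³/T = Q²/g = 17.7²/9.81 = 31.94.
At y = 0.748 m: A³/T = 13.95 — too small.
At y = 1.08 m: A³/T = 52.49 — too large.
At y = 0.943 m: A³/T = 31.94 — close enough.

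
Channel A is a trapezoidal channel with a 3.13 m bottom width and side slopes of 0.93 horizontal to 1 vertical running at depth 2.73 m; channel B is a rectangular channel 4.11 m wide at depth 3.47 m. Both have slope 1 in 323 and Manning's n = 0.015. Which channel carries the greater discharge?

Channel A: With bottom width b = 3.13 m and side slope z = 0.93: A = (b + zy)y = (3.13 + 0.93×2.73)×2.73 = 15.48 m²; P = b + 2y√(1+z²) = 3.13 + 2×2.73×1.366 = 10.59 m. Hydraulic radius R = A/P = 15.48/10.59 = 1.462 m. Q_A = (1/0.015)·15.48·1.462^(2/3)·√0.003096 = 73.95 m³/s.
Channel B: Flow area A = b·y = 4.11 × 3.47 = 14.26 m². Wetted perimeter P = b + 2y = 4.11 + 2×3.47 = 11.05 m. Hydraulic radius R = A/P = 14.26/11.05 = 1.291 m. Q_B = (1/0.015)·14.26·1.291^(2/3)·√0.003096 = 62.71 m³/s.
Q_A = 73.95 m³/s vs Q_B = 62.71 m³/s, so channel A carries more.

channel A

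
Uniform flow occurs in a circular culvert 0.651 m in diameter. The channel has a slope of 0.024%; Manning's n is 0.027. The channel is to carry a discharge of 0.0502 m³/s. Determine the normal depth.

y_n = 0.475 m

Manning's equation rearranged: A R^(2/3) = nQ / (1·√S) = 0.027 × 0.0502 / (√0.00024) = 0.08749.
Trying y = 0.581 m: A R^(2/3) = 0.1054 — high.
Trying y = 0.332 m: A R^(2/3) = 0.0513 — low.
Trying y = 0.475 m: A R^(2/3) = 0.08755 — matches.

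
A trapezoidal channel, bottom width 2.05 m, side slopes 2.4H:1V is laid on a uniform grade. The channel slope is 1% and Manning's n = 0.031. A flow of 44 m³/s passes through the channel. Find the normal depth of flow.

Manning's equation rearranged: A R^(2/3) = nQ / (1·√S) = 0.031 × 44 / (√0.01) = 13.64.
At y = 2.35 m: A R^(2/3) = 21.15 — high.
At y = 1.7 m: A R^(2/3) = 10.12 — low.
At y = 1.94 m: A R^(2/3) = 13.63 — ≈ 13.64.

y_n = 1.94 m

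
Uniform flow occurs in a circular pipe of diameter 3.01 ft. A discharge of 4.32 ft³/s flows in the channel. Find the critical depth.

y_c = 0.649 ft

At critical depth, Q² T / (g A³) = 1, i.e. A³/T = Q²/g = 4.32²/32.2 = 0.5796.
Trying y = 0.485 ft: A³/T = 0.1849 — too small.
Trying y = 0.649 ft: A³/T = 0.5796 — ≈ 0.5796.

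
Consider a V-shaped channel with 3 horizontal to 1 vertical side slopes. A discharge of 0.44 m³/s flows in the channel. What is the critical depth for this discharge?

y_c = 0.338 m

At critical depth, Q² T / (g A³) = 1, i.e. A³/T = Q²/g = 0.44²/9.81 = 0.01973.
Trying y = 0.239 m: A³/T = 0.003509 — too small.
Trying y = 0.338 m: A³/T = 0.01985 — close enough.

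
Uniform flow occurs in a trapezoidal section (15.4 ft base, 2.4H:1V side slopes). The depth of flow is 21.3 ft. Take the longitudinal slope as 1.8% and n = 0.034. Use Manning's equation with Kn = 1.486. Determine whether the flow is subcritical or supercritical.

With bottom width b = 15.4 ft and side slope z = 2.4: A = (b + zy)y = (15.4 + 2.4×21.3)×21.3 = 1417 ft²; P = b + 2y√(1+z²) = 15.4 + 2×21.3×2.6 = 126.2 ft.
Hydraulic radius R = A/P = 1417/126.2 = 11.23 ft.
V = (1.486/n) R^(2/3) √S = (1.486/0.034) × 11.23^(2/3) × √0.018 = 29.41 ft/s. Hydraulic depth D_h = A/T = 1417/117.6 = 12.04 ft.
Froude number Fr = V/√(g·D_h) = 29.41/√(32.2×12.04) = 1.49, which is greater than 1, so the flow is supercritical.

supercritical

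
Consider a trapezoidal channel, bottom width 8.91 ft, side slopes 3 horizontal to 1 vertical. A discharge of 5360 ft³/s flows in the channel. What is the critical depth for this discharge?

At critical depth, Q² T / (g A³) = 1, i.e. A³/T = Q²/g = 5360²/32.2 = 892200.
Try y = 8.45 ft: A³/T = 407000 — low.
Try y = 10.1 ft: A³/T = 893500 — matches.

y_c = 10.1 ft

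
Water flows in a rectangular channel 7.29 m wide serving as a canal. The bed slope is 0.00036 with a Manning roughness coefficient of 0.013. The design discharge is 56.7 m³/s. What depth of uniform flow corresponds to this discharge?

Manning's equation rearranged: A R^(2/3) = nQ / (1·√S) = 0.013 × 56.7 / (√0.00036) = 38.85.
At y = 2.48 m: A R^(2/3) = 23.44 — short.
At y = 4.48 m: A R^(2/3) = 52.01 — over.
At y = 3.59 m: A R^(2/3) = 38.85 — ≈ 38.85.

y_n = 3.59 m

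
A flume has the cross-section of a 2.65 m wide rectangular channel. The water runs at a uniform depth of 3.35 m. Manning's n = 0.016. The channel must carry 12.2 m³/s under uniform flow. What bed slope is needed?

Flow area A = b·y = 2.65 × 3.35 = 8.877 m². Wetted perimeter P = b + 2y = 2.65 + 2×3.35 = 9.35 m.
Hydraulic radius R = A/P = 8.877/9.35 = 0.9495 m.
From Manning's equation, S = [nQ / (1 A R^(2/3))]² = [0.016 × 12.2 / (1 × 8.877 × 0.9495^(2/3))]² = 0.000518.

S = 0.000518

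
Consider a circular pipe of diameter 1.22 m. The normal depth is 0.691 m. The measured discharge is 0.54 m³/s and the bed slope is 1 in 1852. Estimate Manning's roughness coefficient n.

For a circular section of diameter D = 1.22 m at depth y = 0.691 m, the central angle is θ = 2 arccos(1 − 2y/D) = 3.408 rad. Then A = (D²/8)(θ − sin θ) = 0.683 m² and P = Dθ/2 = 2.079 m.
Hydraulic radius R = A/P = 0.683/2.079 = 0.3286 m.
Rearranging Manning's equation: n = (1/Q) A R^(2/3) S^(1/2) = (1/0.54) × 0.683 × 0.3286^(2/3) × √0.00054 = 0.014.

n = 0.014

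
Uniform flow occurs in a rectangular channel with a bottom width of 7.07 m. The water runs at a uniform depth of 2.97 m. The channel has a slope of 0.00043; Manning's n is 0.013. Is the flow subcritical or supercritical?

Flow area A = b·y = 7.07 × 2.97 = 21 m². Wetted perimeter P = b + 2y = 7.07 + 2×2.97 = 13.01 m.
Hydraulic radius R = A/P = 21/13.01 = 1.614 m.
V = (1/n) R^(2/3) √S = (1/0.013) × 1.614^(2/3) × √0.00043 = 2.195 m/s. Hydraulic depth D_h = A/T = 21/7.07 = 2.97 m.
Froude number Fr = V/√(g·D_h) = 2.195/√(9.81×2.97) = 0.407, which is less than 1, so the flow is subcritical.

subcritical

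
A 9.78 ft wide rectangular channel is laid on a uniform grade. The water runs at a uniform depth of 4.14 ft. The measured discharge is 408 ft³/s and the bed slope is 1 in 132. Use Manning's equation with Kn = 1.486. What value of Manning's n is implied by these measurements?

n = 0.022

Flow area A = b·y = 9.78 × 4.14 = 40.49 ft². Wetted perimeter P = b + 2y = 9.78 + 2×4.14 = 18.06 ft.
Hydraulic radius R = A/P = 40.49/18.06 = 2.242 ft.
Rearranging Manning's equation: n = (1.486/Q) A R^(2/3) S^(1/2) = (1.486/408) × 40.49 × 2.242^(2/3) × √0.007576 = 0.022.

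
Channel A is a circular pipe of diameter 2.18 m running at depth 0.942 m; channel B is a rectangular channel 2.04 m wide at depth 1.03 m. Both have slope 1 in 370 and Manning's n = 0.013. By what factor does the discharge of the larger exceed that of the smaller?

1.39

Channel A: For a circular section of diameter D = 2.18 m at depth y = 0.942 m, the central angle is θ = 2 arccos(1 − 2y/D) = 2.869 rad. Then A = (D²/8)(θ − sin θ) = 1.545 m² and P = Dθ/2 = 3.127 m. Hydraulic radius R = A/P = 1.545/3.127 = 0.4939 m. Q_A = (1/0.013)·1.545·0.4939^(2/3)·√0.002703 = 3.86 m³/s.
Channel B: Flow area A = b·y = 2.04 × 1.03 = 2.101 m². Wetted perimeter P = b + 2y = 2.04 + 2×1.03 = 4.1 m. Hydraulic radius R = A/P = 2.101/4.1 = 0.5125 m. Q_B = (1/0.013)·2.101·0.5125^(2/3)·√0.002703 = 5.381 m³/s.
The larger discharge is 5.381 m³/s and the smaller is 3.86 m³/s; the ratio is 1.39.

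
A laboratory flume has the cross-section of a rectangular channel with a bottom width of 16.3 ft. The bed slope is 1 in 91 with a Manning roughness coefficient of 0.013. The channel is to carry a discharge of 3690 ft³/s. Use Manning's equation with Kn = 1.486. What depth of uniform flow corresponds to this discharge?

Manning's equation rearranged: A R^(2/3) = nQ / (1.486·√S) = 0.013 × 3690 / (1.486 × √0.01099) = 307.9.
At y = 8.36 ft: A R^(2/3) = 350.6 — high.
At y = 7.59 ft: A R^(2/3) = 308.1 — ≈ 307.9.

y_n = 7.59 ft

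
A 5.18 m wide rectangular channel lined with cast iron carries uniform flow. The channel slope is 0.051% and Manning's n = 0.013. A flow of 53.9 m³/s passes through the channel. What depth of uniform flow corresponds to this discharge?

Manning's equation rearranged: A R^(2/3) = nQ / (1·√S) = 0.013 × 53.9 / (√0.00051) = 31.03.
Try y = 5.1 m: A R^(2/3) = 37.89 — over.
Try y = 3.45 m: A R^(2/3) = 23.2 — short.
Try y = 4.34 m: A R^(2/3) = 31.04 — close enough.

y_n = 4.34 m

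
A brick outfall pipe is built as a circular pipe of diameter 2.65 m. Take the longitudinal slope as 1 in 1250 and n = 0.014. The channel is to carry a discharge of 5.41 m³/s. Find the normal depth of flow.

Manning's equation rearranged: A R^(2/3) = nQ / (1·√S) = 0.014 × 5.41 / (√0.0008) = 2.678.
Try y = 1.87 m: A R^(2/3) = 3.546 — over.
Try y = 1.11 m: A R^(2/3) = 1.536 — short.
Try y = 1.54 m: A R^(2/3) = 2.68 — matches.

y_n = 1.54 m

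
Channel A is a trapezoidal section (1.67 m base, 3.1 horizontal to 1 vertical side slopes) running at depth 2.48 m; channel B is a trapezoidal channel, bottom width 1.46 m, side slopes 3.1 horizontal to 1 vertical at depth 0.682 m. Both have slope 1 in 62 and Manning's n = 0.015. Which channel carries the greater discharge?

Channel A: With bottom width b = 1.67 m and side slope z = 3.1: A = (b + zy)y = (1.67 + 3.1×2.48)×2.48 = 23.21 m²; P = b + 2y√(1+z²) = 1.67 + 2×2.48×3.257 = 17.83 m. Hydraulic radius R = A/P = 23.21/17.83 = 1.302 m. Q_A = (1/0.015)·23.21·1.302^(2/3)·√0.01613 = 234.3 m³/s.
Channel B: With bottom width b = 1.46 m and side slope z = 3.1: A = (b + zy)y = (1.46 + 3.1×0.682)×0.682 = 2.438 m²; P = b + 2y√(1+z²) = 1.46 + 2×0.682×3.257 = 5.903 m. Hydraulic radius R = A/P = 2.438/5.903 = 0.4129 m. Q_B = (1/0.015)·2.438·0.4129^(2/3)·√0.01613 = 11.44 m³/s.
Q_A = 234.3 m³/s vs Q_B = 11.44 m³/s, so channel A carries more.

channel A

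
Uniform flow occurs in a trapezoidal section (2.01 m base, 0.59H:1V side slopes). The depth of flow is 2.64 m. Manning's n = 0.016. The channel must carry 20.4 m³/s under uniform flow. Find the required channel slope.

With bottom width b = 2.01 m and side slope z = 0.59: A = (b + zy)y = (2.01 + 0.59×2.64)×2.64 = 9.418 m²; P = b + 2y√(1+z²) = 2.01 + 2×2.64×1.161 = 8.14 m.
Hydraulic radius R = A/P = 9.418/8.14 = 1.157 m.
From Manning's equation, S = [nQ / (1 A R^(2/3))]² = [0.016 × 20.4 / (1 × 9.418 × 1.157^(2/3))]² = 0.000989.

S = 0.000989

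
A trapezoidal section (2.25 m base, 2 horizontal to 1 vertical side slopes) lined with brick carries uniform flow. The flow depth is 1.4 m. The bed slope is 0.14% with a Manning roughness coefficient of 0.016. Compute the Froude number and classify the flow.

With bottom width b = 2.25 m and side slope z = 2: A = (b + zy)y = (2.25 + 2×1.4)×1.4 = 7.07 m²; P = b + 2y√(1+z²) = 2.25 + 2×1.4×2.236 = 8.511 m.
Hydraulic radius R = A/P = 7.07/8.511 = 0.8307 m.
V = (1/n) R^(2/3) √S = (1/0.016) × 0.8307^(2/3) × √0.0014 = 2.067 m/s. Hydraulic depth D_h = A/T = 7.07/7.85 = 0.9006 m.
Froude number Fr = V/√(g·D_h) = 2.067/√(9.81×0.9006) = 0.695, which is less than 1, so the flow is subcritical.

subcritical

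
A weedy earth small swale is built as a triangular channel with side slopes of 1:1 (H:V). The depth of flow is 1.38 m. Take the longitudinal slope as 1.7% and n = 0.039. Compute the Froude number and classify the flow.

subcritical

For a triangular section with side slope z = 1: A = zy² = 1×1.38² = 1.904 m²; P = 2y√(1+z²) = 2×1.38×1.414 = 3.903 m.
Hydraulic radius R = A/P = 1.904/3.903 = 0.4879 m.
V = (1/n) R^(2/3) √S = (1/0.039) × 0.4879^(2/3) × √0.017 = 2.072 m/s. Hydraulic depth D_h = A/T = 1.904/2.76 = 0.69 m.
Froude number Fr = V/√(g·D_h) = 2.072/√(9.81×0.69) = 0.796, which is less than 1, so the flow is subcritical.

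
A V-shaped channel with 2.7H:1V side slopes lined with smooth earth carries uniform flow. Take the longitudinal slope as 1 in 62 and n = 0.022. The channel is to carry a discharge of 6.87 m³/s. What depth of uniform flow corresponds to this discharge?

Manning's equation rearranged: A R^(2/3) = nQ / (1·√S) = 0.022 × 6.87 / (√0.01613) = 1.19.
At y = 1 m: A R^(2/3) = 1.63 — over.
At y = 0.784 m: A R^(2/3) = 0.8516 — short.
At y = 0.889 m: A R^(2/3) = 1.191 — close enough.

y_n = 0.889 m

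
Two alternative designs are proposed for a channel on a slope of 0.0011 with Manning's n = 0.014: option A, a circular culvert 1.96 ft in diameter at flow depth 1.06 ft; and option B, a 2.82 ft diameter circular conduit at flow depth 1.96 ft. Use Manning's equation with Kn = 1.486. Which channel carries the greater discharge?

Channel A: For a circular section of diameter D = 1.96 ft at depth y = 1.06 ft, the central angle is θ = 2 arccos(1 − 2y/D) = 3.305 rad. Then A = (D²/8)(θ − sin θ) = 1.665 ft² and P = Dθ/2 = 3.239 ft. Hydraulic radius R = A/P = 1.665/3.239 = 0.5141 ft. Q_A = (1.486/0.014)·1.665·0.5141^(2/3)·√0.0011 = 3.762 ft³/s.
Channel B: For a circular section of diameter D = 2.82 ft at depth y = 1.96 ft, the central angle is θ = 2 arccos(1 − 2y/D) = 3.943 rad. Then A = (D²/8)(θ − sin θ) = 4.634 ft² and P = Dθ/2 = 5.56 ft. Hydraulic radius R = A/P = 4.634/5.56 = 0.8334 ft. Q_B = (1.486/0.014)·4.634·0.8334^(2/3)·√0.0011 = 14.45 ft³/s.
Q_A = 3.762 ft³/s vs Q_B = 14.45 ft³/s, so channel B carries more.

channel B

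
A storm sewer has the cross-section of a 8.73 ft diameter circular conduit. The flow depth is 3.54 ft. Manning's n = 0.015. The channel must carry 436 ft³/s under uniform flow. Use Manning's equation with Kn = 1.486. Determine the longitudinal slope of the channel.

S = 0.016

For a circular section of diameter D = 8.73 ft at depth y = 3.54 ft, the central angle is θ = 2 arccos(1 − 2y/D) = 2.761 rad. Then A = (D²/8)(θ − sin θ) = 22.77 ft² and P = Dθ/2 = 12.05 ft.
Hydraulic radius R = A/P = 22.77/12.05 = 1.889 ft.
From Manning's equation, S = [nQ / (1.486 A R^(2/3))]² = [0.015 × 436 / (1.486 × 22.77 × 1.889^(2/3))]² = 0.016.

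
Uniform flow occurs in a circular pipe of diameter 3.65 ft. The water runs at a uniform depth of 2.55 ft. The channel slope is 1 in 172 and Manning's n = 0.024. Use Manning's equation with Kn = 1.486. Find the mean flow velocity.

V = 4.97 ft/s

For a circular section of diameter D = 3.65 ft at depth y = 2.55 ft, the central angle is θ = 2 arccos(1 − 2y/D) = 3.959 rad. Then A = (D²/8)(θ − sin θ) = 7.807 ft² and P = Dθ/2 = 7.225 ft.
Hydraulic radius R = A/P = 7.807/7.225 = 1.081 ft.
From Manning's equation, V = (1.486/n) R^(2/3) S^(1/2) = (1.486/0.024) × 1.081^(2/3) × 0.005814^(1/2) = 4.97 ft/s.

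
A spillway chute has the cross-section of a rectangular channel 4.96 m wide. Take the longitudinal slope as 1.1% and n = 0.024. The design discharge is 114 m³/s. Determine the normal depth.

Manning's equation rearranged: A R^(2/3) = nQ / (1·√S) = 0.024 × 114 / (√0.011) = 26.09.
Trying y = 4.67 m: A R^(2/3) = 31.95 — high.
Trying y = 2.97 m: A R^(2/3) = 18.01 — low.
Trying y = 3.97 m: A R^(2/3) = 26.11 — matches.

y_n = 3.97 m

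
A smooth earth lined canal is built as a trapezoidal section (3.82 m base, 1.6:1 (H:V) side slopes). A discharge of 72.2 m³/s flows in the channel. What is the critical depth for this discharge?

At critical depth, Q² T / (g A³) = 1, i.e. A³/T = Q²/g = 72.2²/9.81 = 531.4.
Try y = 2.02 m: A³/T = 281.1 — low.
Try y = 2.64 m: A³/T = 780.6 — high.
Try y = 2.39 m: A³/T = 531.7 — ≈ 531.4.

y_c = 2.39 m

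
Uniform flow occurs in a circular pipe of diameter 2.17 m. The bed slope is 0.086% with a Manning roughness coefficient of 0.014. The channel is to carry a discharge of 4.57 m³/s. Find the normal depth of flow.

Manning's equation rearranged: A R^(2/3) = nQ / (1·√S) = 0.014 × 4.57 / (√0.00086) = 2.182.
Try y = 1.38 m: A R^(2/3) = 1.803 — low.
Try y = 1.59 m: A R^(2/3) = 2.182 — ≈ 2.182.

y_n = 1.59 m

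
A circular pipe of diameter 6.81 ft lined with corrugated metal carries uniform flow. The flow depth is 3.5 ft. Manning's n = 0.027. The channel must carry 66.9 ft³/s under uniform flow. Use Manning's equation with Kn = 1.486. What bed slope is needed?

S = 0.002

For a circular section of diameter D = 6.81 ft at depth y = 3.5 ft, the central angle is θ = 2 arccos(1 − 2y/D) = 3.197 rad. Then A = (D²/8)(θ − sin θ) = 18.86 ft² and P = Dθ/2 = 10.89 ft.
Hydraulic radius R = A/P = 18.86/10.89 = 1.732 ft.
From Manning's equation, S = [nQ / (1.486 A R^(2/3))]² = [0.027 × 66.9 / (1.486 × 18.86 × 1.732^(2/3))]² = 0.002.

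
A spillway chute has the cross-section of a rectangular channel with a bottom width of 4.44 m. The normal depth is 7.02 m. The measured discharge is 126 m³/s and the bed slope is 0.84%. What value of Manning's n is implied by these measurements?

Flow area A = b·y = 4.44 × 7.02 = 31.17 m². Wetted perimeter P = b + 2y = 4.44 + 2×7.02 = 18.48 m.
Hydraulic radius R = A/P = 31.17/18.48 = 1.687 m.
Rearranging Manning's equation: n = (1/Q) A R^(2/3) S^(1/2) = (1/126) × 31.17 × 1.687^(2/3) × √0.0084 = 0.0321.

n = 0.0321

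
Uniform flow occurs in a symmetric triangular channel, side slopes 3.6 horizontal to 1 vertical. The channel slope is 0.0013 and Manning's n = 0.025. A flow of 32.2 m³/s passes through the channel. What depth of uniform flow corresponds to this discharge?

Manning's equation rearranged: A R^(2/3) = nQ / (1·√S) = 0.025 × 32.2 / (√0.0013) = 22.33.
Try y = 1.64 m: A R^(2/3) = 8.275 — low.
Try y = 2.73 m: A R^(2/3) = 32.21 — high.
Try y = 2.38 m: A R^(2/3) = 22.34 — close enough.

y_n = 2.38 m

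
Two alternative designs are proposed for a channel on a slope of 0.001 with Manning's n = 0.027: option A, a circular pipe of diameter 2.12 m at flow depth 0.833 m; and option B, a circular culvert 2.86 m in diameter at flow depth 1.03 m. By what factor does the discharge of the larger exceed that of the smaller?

1.89

Channel A: For a circular section of diameter D = 2.12 m at depth y = 0.833 m, the central angle is θ = 2 arccos(1 − 2y/D) = 2.71 rad. Then A = (D²/8)(θ − sin θ) = 1.287 m² and P = Dθ/2 = 2.873 m. Hydraulic radius R = A/P = 1.287/2.873 = 0.4482 m. Q_A = (1/0.027)·1.287·0.4482^(2/3)·√0.001 = 0.8831 m³/s.
Channel B: For a circular section of diameter D = 2.86 m at depth y = 1.03 m, the central angle is θ = 2 arccos(1 − 2y/D) = 2.575 rad. Then A = (D²/8)(θ − sin θ) = 2.083 m² and P = Dθ/2 = 3.682 m. Hydraulic radius R = A/P = 2.083/3.682 = 0.5658 m. Q_B = (1/0.027)·2.083·0.5658^(2/3)·√0.001 = 1.669 m³/s.
The larger discharge is 1.669 m³/s and the smaller is 0.8831 m³/s; the ratio is 1.89.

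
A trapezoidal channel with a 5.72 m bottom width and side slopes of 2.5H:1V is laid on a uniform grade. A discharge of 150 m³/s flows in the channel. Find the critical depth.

At critical depth, Q² T / (g A³) = 1, i.e. A³/T = Q²/g = 150²/9.81 = 2294.
At y = 2.16 m: A³/T = 838.8 — too small.
At y = 3.07 m: A³/T = 3300 — too large.
At y = 2.8 m: A³/T = 2291 — close enough.

y_c = 2.8 m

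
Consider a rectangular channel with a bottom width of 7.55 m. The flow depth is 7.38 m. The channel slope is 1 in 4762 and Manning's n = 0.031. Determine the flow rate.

Q = 47.9 m³/s

Flow area A = b·y = 7.55 × 7.38 = 55.72 m². Wetted perimeter P = b + 2y = 7.55 + 2×7.38 = 22.31 m.
Hydraulic radius R = A/P = 55.72/22.31 = 2.497 m.
Manning's equation: Q = (1/n) A R^(2/3) S^(1/2) = (1/0.031) × 55.72 × 2.497^(2/3) × 0.00021^(1/2) = 47.9 m³/s.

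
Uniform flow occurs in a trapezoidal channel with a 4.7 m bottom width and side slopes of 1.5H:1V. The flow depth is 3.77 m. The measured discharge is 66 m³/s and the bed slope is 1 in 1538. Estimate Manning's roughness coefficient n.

With bottom width b = 4.7 m and side slope z = 1.5: A = (b + zy)y = (4.7 + 1.5×3.77)×3.77 = 39.04 m²; P = b + 2y√(1+z²) = 4.7 + 2×3.77×1.803 = 18.29 m.
Hydraulic radius R = A/P = 39.04/18.29 = 2.134 m.
Rearranging Manning's equation: n = (1/Q) A R^(2/3) S^(1/2) = (1/66) × 39.04 × 2.134^(2/3) × √0.0006502 = 0.025.

n = 0.025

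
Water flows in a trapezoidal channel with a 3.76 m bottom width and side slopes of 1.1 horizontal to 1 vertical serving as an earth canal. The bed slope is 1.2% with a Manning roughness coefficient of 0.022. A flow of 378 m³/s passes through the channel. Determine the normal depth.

y_n = 4.74 m

Manning's equation rearranged: A R^(2/3) = nQ / (1·√S) = 0.022 × 378 / (√0.012) = 75.91.
Trying y = 6.05 m: A R^(2/3) = 128.1 — high.
Trying y = 3.57 m: A R^(2/3) = 42.23 — low.
Trying y = 4.74 m: A R^(2/3) = 75.88 — ≈ 75.91.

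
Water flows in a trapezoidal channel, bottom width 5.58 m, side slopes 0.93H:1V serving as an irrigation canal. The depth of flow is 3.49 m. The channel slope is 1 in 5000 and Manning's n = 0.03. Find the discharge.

Q = 23.3 m³/s

With bottom width b = 5.58 m and side slope z = 0.93: A = (b + zy)y = (5.58 + 0.93×3.49)×3.49 = 30.8 m²; P = b + 2y√(1+z²) = 5.58 + 2×3.49×1.366 = 15.11 m.
Hydraulic radius R = A/P = 30.8/15.11 = 2.038 m.
Manning's equation: Q = (1/n) A R^(2/3) S^(1/2) = (1/0.03) × 30.8 × 2.038^(2/3) × 0.0002^(1/2) = 23.3 m³/s.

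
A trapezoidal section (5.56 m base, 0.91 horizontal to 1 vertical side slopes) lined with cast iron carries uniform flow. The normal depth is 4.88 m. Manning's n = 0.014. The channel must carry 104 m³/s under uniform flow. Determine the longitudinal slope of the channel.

With bottom width b = 5.56 m and side slope z = 0.91: A = (b + zy)y = (5.56 + 0.91×4.88)×4.88 = 48.8 m²; P = b + 2y√(1+z²) = 5.56 + 2×4.88×1.352 = 18.76 m.
Hydraulic radius R = A/P = 48.8/18.76 = 2.602 m.
From Manning's equation, S = [nQ / (1 A R^(2/3))]² = [0.014 × 104 / (1 × 48.8 × 2.602^(2/3))]² = 0.000249.

S = 0.000249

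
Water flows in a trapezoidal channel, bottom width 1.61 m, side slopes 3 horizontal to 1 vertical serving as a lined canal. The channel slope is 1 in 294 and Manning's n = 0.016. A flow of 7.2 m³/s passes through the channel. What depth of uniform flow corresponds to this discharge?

y_n = 0.801 m

Manning's equation rearranged: A R^(2/3) = nQ / (1·√S) = 0.016 × 7.2 / (√0.003401) = 1.975.
At y = 0.6 m: A R^(2/3) = 1.071 — too small.
At y = 0.869 m: A R^(2/3) = 2.357 — too large.
At y = 0.801 m: A R^(2/3) = 1.975 — matches.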